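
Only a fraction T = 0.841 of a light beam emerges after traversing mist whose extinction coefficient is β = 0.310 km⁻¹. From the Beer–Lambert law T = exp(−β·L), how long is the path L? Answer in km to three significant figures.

0.559 km

Beer–Lambert: T = exp(−βL) ⇒ L = −ln(T)/β = −ln(0.841)/0.310 = 0.1732/0.310 = 0.5586 km.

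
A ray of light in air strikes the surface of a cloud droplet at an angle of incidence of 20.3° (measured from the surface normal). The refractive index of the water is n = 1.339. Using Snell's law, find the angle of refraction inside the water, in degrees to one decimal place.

Snell: sin θ_r = sin θ_i / n = sin 20.3° / 1.339 = 0.3469 / 1.339 = 0.2591.
θ_r = arcsin(0.2591) = 15.02°.

15.0°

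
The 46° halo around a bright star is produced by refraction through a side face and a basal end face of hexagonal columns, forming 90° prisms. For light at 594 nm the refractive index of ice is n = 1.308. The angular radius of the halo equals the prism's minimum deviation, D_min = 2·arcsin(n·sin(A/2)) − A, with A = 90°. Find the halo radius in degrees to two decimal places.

n·sin(A/2) = 1.308 × sin 45° = 1.308 × 0.7071 = 0.9249.
D_min = 2·arcsin(0.9249) − 90° = 2 × 67.653° − 90° = 45.305°.

45.31°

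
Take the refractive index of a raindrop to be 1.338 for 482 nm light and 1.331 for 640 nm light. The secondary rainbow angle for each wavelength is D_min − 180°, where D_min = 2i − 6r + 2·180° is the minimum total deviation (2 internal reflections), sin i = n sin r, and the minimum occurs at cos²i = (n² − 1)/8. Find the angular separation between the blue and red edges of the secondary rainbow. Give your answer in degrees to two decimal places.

At 482 nm (n = 1.338): cos²i = 0.09878 → i = 71.682°, r = 45.195°, D_min = 232.193°, rainbow angle = 52.193°.
At 640 nm (n = 1.331): cos²i = 0.09645 → i = 71.907°, r = 45.575°, D_min = 230.365°, rainbow angle = 50.365°.
Angular width = |52.193° − 50.365°| = 1.828°.

1.83°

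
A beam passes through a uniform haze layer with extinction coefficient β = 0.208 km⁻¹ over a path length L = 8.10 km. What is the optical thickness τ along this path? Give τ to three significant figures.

1.68

τ = β·L = 0.208 × 8.10 = 1.6848.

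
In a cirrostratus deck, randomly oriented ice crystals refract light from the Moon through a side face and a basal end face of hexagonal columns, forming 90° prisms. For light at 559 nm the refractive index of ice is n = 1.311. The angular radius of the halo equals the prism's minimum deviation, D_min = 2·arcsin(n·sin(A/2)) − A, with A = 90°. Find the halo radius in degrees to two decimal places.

45.95°

n·sin(A/2) = 1.311 × sin 45° = 1.311 × 0.7071 = 0.9270.
D_min = 2·arcsin(0.9270) − 90° = 2 × 67.974° − 90° = 45.949°.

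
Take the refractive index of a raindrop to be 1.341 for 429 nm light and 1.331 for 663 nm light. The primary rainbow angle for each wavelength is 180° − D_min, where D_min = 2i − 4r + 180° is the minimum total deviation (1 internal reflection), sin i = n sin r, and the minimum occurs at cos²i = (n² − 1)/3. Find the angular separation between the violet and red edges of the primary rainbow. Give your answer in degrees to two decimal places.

At 429 nm (n = 1.341): cos²i = 0.26609 → i = 58.946°, r = 39.705°, D_min = 139.071°, rainbow angle = 40.929°.
At 663 nm (n = 1.331): cos²i = 0.25719 → i = 59.527°, r = 40.356°, D_min = 137.630°, rainbow angle = 42.370°.
Angular width = |40.929° − 42.370°| = 1.441°.

1.44°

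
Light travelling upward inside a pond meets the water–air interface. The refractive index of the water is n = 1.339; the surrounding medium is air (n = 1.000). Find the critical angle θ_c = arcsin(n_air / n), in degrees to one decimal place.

sin θ_c = n_air / n = 1.000 / 1.339 = 0.7468.
θ_c = arcsin(0.7468) = 48.32°.

48.3°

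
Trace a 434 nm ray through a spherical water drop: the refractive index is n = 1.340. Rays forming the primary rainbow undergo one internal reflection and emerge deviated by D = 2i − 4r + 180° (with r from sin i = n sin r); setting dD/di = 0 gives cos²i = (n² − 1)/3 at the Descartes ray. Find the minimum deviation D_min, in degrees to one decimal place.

cos²i = (1.79560 − 1)/3 = 0.26520; i = arccos(0.51498) = 59.004°.
sin r = sin 59.004°/1.340 = 0.63971; r = 39.770°.
D_min = 2·59.004° − 4·39.770° + 180° = 138.929°.

138.9°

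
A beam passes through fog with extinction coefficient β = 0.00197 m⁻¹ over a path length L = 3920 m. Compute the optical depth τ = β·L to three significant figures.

τ = β·L = 0.00197 × 3920 = 7.7224.

7.72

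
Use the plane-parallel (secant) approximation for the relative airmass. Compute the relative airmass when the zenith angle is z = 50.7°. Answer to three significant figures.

X = sec z = 1/cos 50.7° = 1/0.6334 = 1.5788.

1.58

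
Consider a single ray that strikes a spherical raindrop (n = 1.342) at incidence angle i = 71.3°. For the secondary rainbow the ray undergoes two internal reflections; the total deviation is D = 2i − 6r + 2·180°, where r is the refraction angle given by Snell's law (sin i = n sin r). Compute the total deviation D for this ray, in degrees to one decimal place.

sin r = sin 71.3° / 1.342 = 0.9472/1.342 = 0.7058; r = 44.90°.
D = 2·71.3° − 6·44.90° + 2·180° = 142.60° − 269.37° + 360° = 233.23°.

233.2°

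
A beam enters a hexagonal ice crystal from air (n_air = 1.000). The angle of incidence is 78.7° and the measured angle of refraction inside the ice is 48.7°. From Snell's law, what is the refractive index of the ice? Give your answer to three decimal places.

n = sin θ_i / sin θ_r = sin 78.7° / sin 48.7° = 0.9806 / 0.7513 = 1.3053.

1.305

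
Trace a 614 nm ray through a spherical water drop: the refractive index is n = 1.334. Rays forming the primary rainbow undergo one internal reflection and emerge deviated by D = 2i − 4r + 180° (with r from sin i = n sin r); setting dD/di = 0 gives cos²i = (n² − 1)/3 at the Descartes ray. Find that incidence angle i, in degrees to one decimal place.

cos²i = (1.334² − 1)/3 = (1.77956 − 1)/3 = 0.25985.
cos i = 0.50976, so i = 59.352°.

59.4°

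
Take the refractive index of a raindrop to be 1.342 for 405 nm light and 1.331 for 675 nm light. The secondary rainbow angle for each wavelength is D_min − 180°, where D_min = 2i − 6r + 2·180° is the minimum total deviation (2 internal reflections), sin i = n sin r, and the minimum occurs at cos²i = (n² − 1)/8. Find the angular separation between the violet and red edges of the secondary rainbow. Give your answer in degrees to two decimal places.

At 405 nm (n = 1.342): cos²i = 0.10012 → i = 71.554°, r = 44.981°, D_min = 233.222°, rainbow angle = 53.222°.
At 675 nm (n = 1.331): cos²i = 0.09645 → i = 71.907°, r = 45.575°, D_min = 230.365°, rainbow angle = 50.365°.
Angular width = |53.222° − 50.365°| = 2.857°.

2.86°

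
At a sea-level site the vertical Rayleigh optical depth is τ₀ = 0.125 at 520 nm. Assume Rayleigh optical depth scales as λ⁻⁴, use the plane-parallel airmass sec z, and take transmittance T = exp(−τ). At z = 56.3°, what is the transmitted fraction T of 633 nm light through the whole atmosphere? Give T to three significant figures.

sec 56.3° = 1.8023.
τ = 0.125 × (520/633)⁴ × 1.8023 = 0.125 × 0.4554 × 1.8023 = 0.1026.
T = exp(−0.1026) = 0.9025.

0.902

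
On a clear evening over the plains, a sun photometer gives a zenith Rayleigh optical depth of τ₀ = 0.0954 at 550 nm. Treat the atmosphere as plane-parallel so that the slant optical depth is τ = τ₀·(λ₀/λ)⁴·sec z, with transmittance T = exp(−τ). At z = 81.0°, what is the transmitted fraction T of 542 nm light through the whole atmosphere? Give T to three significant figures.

0.524

sec 81.0° = 6.3925.
τ = 0.0954 × (550/542)⁴ × 6.3925 = 0.0954 × 1.0604 × 6.3925 = 0.6467.
T = exp(−0.6467) = 0.5238.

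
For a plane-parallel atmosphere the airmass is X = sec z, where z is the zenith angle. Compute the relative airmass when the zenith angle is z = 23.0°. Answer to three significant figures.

X = sec z = 1/cos 23.0° = 1/0.9205 = 1.0864.

1.09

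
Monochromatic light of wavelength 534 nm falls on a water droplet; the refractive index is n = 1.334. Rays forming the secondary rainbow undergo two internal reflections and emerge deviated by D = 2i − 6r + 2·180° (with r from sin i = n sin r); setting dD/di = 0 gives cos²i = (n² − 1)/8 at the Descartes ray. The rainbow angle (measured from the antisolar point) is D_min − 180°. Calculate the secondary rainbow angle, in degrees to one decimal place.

51.2°

cos²i = (1.77956 − 1)/8 = 0.09744; i = arccos(0.31216) = 71.810°.
sin r = sin 71.810°/1.334 = 0.71217; r = 45.411°.
D_min = 2·71.810° − 6·45.411° + 360° = 231.153°.
Rainbow angle = D_min − 180° = 51.153°.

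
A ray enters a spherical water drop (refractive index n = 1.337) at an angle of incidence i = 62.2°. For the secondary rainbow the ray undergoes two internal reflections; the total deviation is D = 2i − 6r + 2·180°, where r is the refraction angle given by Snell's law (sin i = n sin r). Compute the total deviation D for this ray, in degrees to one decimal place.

sin r = sin 62.2° / 1.337 = 0.8846/1.337 = 0.6616; r = 41.42°.
D = 2·62.2° − 6·41.42° + 2·180° = 124.40° − 248.54° + 360° = 235.86°.

235.9°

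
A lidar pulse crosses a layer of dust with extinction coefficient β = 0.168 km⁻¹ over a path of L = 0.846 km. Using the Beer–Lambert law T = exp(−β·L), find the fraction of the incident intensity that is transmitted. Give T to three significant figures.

0.868

τ = β·L = 0.168 × 0.846 = 0.1421.
T = exp(−0.1421) = 0.8675.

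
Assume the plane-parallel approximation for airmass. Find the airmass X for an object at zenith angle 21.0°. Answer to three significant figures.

X = sec z = 1/cos 21.0° = 1/0.9336 = 1.0711.

1.07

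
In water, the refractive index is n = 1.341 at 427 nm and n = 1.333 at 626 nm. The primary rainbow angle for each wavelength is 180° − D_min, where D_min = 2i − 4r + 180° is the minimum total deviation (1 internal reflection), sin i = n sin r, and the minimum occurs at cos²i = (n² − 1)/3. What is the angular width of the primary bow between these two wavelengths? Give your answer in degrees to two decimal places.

At 427 nm (n = 1.341): cos²i = 0.26609 → i = 58.946°, r = 39.705°, D_min = 139.071°, rainbow angle = 40.929°.
At 626 nm (n = 1.333): cos²i = 0.25896 → i = 59.410°, r = 40.225°, D_min = 137.922°, rainbow angle = 42.078°.
Angular width = |40.929° − 42.078°| = 1.149°.

1.15°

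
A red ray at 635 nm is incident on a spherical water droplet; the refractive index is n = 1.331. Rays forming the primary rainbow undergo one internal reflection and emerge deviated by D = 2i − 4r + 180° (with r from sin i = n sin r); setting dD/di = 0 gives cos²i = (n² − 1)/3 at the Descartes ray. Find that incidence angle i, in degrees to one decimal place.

59.5°

cos²i = (1.331² − 1)/3 = (1.77156 − 1)/3 = 0.25719.
cos i = 0.50714, so i = 59.527°.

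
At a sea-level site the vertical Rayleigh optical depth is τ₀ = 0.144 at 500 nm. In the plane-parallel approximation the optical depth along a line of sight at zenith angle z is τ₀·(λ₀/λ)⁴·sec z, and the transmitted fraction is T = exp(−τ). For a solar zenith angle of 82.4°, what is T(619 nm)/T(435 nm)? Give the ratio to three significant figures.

4.21

Airmass: sec 82.4° = 7.5611.
τ(619 nm) = 0.144 × (500/619)⁴ × 7.5611 = 0.144 × 0.4257 × 7.5611 = 0.4635.
τ(435 nm) = 0.144 × (500/435)⁴ × 7.5611 = 0.144 × 1.7455 × 7.5611 = 1.9005.
T(619)/T(435) = exp(τ_B − τ_A) = exp(1.4370) = 4.2080.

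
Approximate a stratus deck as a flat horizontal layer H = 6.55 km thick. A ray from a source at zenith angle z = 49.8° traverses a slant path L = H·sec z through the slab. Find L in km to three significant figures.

sec z = 1/cos 49.8° = 1.5493.
L = 6.55 × 1.5493 = 10.148 km.

10.1 km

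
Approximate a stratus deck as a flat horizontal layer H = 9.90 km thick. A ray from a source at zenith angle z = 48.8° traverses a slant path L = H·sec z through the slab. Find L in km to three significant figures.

15.0 km

sec z = 1/cos 48.8° = 1.5182.
L = 9.90 × 1.5182 = 15.030 km.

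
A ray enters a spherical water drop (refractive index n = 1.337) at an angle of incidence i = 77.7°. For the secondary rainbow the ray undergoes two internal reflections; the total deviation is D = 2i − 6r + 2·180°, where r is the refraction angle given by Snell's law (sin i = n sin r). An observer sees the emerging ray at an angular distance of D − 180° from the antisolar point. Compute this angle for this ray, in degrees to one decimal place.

sin r = sin 77.7° / 1.337 = 0.9770/1.337 = 0.7308; r = 46.95°.
D = 2·77.7° − 6·46.95° + 2·180° = 155.40° − 281.71° + 360° = 233.69°.
Angle from antisolar point = D − 180° = 53.69°.

53.7°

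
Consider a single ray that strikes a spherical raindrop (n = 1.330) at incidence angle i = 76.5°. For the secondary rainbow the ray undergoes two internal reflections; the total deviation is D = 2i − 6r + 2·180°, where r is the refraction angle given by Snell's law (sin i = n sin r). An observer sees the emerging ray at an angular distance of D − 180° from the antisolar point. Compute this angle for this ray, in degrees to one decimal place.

51.1°

sin r = sin 76.5° / 1.330 = 0.9724/1.330 = 0.7311; r = 46.98°.
D = 2·76.5° − 6·46.98° + 2·180° = 153.00° − 281.87° + 360° = 231.13°.
Angle from antisolar point = D − 180° = 51.13°.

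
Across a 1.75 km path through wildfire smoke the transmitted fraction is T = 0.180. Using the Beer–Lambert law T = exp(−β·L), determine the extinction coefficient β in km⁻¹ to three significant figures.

0.980 km⁻¹

Beer–Lambert: T = exp(−βL) ⇒ β = −ln(T)/L = −ln(0.180)/1.75 = 1.7148/1.75 = 0.9799 km⁻¹.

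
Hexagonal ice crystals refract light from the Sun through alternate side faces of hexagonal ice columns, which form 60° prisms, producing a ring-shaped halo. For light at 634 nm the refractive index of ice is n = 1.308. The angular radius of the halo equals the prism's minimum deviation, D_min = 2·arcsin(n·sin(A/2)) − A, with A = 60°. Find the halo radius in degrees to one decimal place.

n·sin(A/2) = 1.308 × sin 30° = 1.308 × 0.5000 = 0.6540.
D_min = 2·arcsin(0.6540) − 60° = 2 × 40.844° − 60° = 21.688°.

21.7°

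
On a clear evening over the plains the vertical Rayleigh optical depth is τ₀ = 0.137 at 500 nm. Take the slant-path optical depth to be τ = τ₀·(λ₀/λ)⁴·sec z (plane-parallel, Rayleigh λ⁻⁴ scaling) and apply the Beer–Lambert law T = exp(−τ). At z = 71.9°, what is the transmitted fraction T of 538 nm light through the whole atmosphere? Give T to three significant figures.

sec 71.9° = 3.2188.
τ = 0.137 × (500/538)⁴ × 3.2188 = 0.137 × 0.7460 × 3.2188 = 0.3290.
T = exp(−0.3290) = 0.7197.

0.720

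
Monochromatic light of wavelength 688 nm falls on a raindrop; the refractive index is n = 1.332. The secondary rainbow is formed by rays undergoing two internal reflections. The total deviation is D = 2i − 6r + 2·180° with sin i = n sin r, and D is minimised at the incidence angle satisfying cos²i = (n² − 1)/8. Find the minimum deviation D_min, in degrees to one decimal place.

cos²i = (1.77422 − 1)/8 = 0.09678; i = arccos(0.31109) = 71.875°.
sin r = sin 71.875°/1.332 = 0.71350; r = 45.520°.
D_min = 2·71.875° − 6·45.520° + 360° = 230.628°.

230.6°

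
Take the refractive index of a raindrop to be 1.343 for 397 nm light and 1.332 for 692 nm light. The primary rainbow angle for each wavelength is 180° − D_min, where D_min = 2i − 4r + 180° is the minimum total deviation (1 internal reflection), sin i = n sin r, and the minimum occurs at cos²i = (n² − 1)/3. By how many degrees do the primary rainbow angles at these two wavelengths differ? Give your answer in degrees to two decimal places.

1.58°

At 397 nm (n = 1.343): cos²i = 0.26788 → i = 58.830°, r = 39.577°, D_min = 139.354°, rainbow angle = 40.646°.
At 692 nm (n = 1.332): cos²i = 0.25807 → i = 59.469°, r = 40.290°, D_min = 137.776°, rainbow angle = 42.224°.
Angular width = |40.646° − 42.224°| = 1.578°.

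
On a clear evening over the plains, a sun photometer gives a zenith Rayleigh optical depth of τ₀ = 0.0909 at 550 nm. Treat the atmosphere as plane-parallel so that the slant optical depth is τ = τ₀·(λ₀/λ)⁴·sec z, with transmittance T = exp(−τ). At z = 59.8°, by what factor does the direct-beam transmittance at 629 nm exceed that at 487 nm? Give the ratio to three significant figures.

Airmass: sec 59.8° = 1.9880.
τ(629 nm) = 0.0909 × (550/629)⁴ × 1.9880 = 0.0909 × 0.5846 × 1.9880 = 0.1056.
τ(487 nm) = 0.0909 × (550/487)⁴ × 1.9880 = 0.0909 × 1.6268 × 1.9880 = 0.2940.
T(629)/T(487) = exp(τ_B − τ_A) = exp(0.1883) = 1.2072.

1.21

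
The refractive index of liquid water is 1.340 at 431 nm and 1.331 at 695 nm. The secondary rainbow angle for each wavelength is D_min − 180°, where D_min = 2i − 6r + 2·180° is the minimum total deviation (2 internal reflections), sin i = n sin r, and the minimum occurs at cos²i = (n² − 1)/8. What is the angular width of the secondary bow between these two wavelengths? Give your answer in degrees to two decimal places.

At 431 nm (n = 1.340): cos²i = 0.09945 → i = 71.618°, r = 45.088°, D_min = 232.709°, rainbow angle = 52.709°.
At 695 nm (n = 1.331): cos²i = 0.09645 → i = 71.907°, r = 45.575°, D_min = 230.365°, rainbow angle = 50.365°.
Angular width = |52.709° − 50.365°| = 2.344°.

2.34°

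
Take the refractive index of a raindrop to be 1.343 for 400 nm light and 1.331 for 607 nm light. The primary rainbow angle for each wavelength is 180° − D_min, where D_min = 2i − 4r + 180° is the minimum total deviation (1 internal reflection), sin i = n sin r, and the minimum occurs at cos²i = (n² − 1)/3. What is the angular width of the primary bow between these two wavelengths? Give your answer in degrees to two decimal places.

1.72°

At 400 nm (n = 1.343): cos²i = 0.26788 → i = 58.830°, r = 39.577°, D_min = 139.354°, rainbow angle = 40.646°.
At 607 nm (n = 1.331): cos²i = 0.25719 → i = 59.527°, r = 40.356°, D_min = 137.630°, rainbow angle = 42.370°.
Angular width = |40.646° − 42.370°| = 1.724°.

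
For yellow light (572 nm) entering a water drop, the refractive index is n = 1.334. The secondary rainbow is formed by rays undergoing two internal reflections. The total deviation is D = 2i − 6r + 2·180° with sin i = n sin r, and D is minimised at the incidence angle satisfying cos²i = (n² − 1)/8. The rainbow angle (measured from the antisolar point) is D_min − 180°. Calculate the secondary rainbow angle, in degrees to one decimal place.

51.2°

cos²i = (1.77956 − 1)/8 = 0.09744; i = arccos(0.31216) = 71.810°.
sin r = sin 71.810°/1.334 = 0.71217; r = 45.411°.
D_min = 2·71.810° − 6·45.411° + 360° = 231.153°.
Rainbow angle = D_min − 180° = 51.153°.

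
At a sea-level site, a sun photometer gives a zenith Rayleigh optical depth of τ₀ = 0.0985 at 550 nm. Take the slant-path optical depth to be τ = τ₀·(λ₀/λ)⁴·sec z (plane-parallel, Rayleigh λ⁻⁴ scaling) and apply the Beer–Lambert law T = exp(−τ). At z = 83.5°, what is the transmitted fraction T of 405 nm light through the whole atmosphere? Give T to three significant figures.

0.0518

sec 83.5° = 8.8337.
τ = 0.0985 × (550/405)⁴ × 8.8337 = 0.0985 × 3.4012 × 8.8337 = 2.9594.
T = exp(−2.9594) = 0.0518.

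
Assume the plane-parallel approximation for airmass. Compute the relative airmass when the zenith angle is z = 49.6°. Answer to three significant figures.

1.54

X = sec z = 1/cos 49.6° = 1/0.6481 = 1.5429.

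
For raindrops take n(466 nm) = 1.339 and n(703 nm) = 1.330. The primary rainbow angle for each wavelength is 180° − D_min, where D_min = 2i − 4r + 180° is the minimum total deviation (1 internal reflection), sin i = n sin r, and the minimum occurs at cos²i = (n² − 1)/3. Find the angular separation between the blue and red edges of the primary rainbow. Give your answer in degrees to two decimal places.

At 466 nm (n = 1.339): cos²i = 0.26431 → i = 59.062°, r = 39.834°, D_min = 138.786°, rainbow angle = 41.214°.
At 703 nm (n = 1.330): cos²i = 0.25630 → i = 59.585°, r = 40.422°, D_min = 137.484°, rainbow angle = 42.516°.
Angular width = |41.214° − 42.516°| = 1.303°.

1.30°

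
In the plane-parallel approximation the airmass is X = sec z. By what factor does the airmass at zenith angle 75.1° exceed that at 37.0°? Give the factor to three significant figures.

3.11

X(75.1°)/X(37.0°) = sec 75.1° / sec 37.0° = cos 37.0° / cos 75.1° = 0.7986/0.2571 = 3.1059.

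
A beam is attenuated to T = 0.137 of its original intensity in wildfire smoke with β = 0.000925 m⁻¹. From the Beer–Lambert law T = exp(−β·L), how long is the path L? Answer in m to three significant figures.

Beer–Lambert: T = exp(−βL) ⇒ L = −ln(T)/β = −ln(0.137)/0.000925 = 1.9878/0.000925 = 2149 m.

2150 m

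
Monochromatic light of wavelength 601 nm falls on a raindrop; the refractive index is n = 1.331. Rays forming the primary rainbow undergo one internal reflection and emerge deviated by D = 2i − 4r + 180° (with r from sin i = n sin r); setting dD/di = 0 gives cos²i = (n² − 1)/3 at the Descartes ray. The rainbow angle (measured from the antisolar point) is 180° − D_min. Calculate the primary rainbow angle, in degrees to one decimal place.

cos²i = (1.77156 − 1)/3 = 0.25719; i = arccos(0.50714) = 59.527°.
sin r = sin 59.527°/1.331 = 0.64753; r = 40.356°.
D_min = 2·59.527° − 4·40.356° + 180° = 137.630°.
Rainbow angle = 180° − D_min = 42.370°.

42.4°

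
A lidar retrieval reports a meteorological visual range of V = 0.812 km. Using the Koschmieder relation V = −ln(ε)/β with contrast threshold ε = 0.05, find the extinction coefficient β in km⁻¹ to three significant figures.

3.69 km⁻¹

β = −ln(0.05) / V = 2.996 / 0.812 = 3.6893 km⁻¹.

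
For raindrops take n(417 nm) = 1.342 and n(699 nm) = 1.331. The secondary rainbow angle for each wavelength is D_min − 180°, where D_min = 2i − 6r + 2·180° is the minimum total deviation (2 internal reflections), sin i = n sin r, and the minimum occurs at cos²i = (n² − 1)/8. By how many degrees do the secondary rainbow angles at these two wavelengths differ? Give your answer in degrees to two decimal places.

2.86°

At 417 nm (n = 1.342): cos²i = 0.10012 → i = 71.554°, r = 44.981°, D_min = 233.222°, rainbow angle = 53.222°.
At 699 nm (n = 1.331): cos²i = 0.09645 → i = 71.907°, r = 45.575°, D_min = 230.365°, rainbow angle = 50.365°.
Angular width = |53.222° − 50.365°| = 2.857°.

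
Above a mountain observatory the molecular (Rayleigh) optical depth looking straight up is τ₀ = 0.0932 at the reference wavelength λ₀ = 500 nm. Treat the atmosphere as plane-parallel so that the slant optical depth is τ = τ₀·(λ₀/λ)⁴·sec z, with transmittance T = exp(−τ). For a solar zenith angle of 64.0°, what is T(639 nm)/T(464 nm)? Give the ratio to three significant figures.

1.23

Airmass: sec 64.0° = 2.2812.
τ(639 nm) = 0.0932 × (500/639)⁴ × 2.2812 = 0.0932 × 0.3749 × 2.2812 = 0.0797.
τ(464 nm) = 0.0932 × (500/464)⁴ × 2.2812 = 0.0932 × 1.3484 × 2.2812 = 0.2867.
T(639)/T(464) = exp(τ_B − τ_A) = exp(0.2070) = 1.2299.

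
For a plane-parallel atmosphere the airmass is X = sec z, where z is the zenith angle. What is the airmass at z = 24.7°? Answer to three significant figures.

1.10

X = sec z = 1/cos 24.7° = 1/0.9085 = 1.1007.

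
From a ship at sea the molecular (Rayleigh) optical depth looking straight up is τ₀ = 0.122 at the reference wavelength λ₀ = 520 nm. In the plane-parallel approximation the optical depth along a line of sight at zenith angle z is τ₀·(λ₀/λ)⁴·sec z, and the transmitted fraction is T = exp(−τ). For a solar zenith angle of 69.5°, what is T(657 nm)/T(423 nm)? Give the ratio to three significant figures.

1.93

Airmass: sec 69.5° = 2.8555.
τ(657 nm) = 0.122 × (520/657)⁴ × 2.8555 = 0.122 × 0.3924 × 2.8555 = 0.1367.
τ(423 nm) = 0.122 × (520/423)⁴ × 2.8555 = 0.122 × 2.2838 × 2.8555 = 0.7956.
T(657)/T(423) = exp(τ_B − τ_A) = exp(0.6589) = 1.9326.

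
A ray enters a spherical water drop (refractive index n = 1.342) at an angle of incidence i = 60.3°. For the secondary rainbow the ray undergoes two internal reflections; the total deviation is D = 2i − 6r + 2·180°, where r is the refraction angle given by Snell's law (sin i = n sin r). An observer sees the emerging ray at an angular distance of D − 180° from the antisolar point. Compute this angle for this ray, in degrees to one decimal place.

sin r = sin 60.3° / 1.342 = 0.8686/1.342 = 0.6473; r = 40.34°.
D = 2·60.3° − 6·40.34° + 2·180° = 120.60° − 242.01° + 360° = 238.59°.
Angle from antisolar point = D − 180° = 58.59°.

58.6°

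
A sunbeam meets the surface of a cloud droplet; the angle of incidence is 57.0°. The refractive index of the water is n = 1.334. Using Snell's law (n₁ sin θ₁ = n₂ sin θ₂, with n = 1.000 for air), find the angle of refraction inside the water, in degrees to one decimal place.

39.0°

Snell: sin θ_r = sin θ_i / n = sin 57.0° / 1.334 = 0.8387 / 1.334 = 0.6287.
θ_r = arcsin(0.6287) = 38.95°.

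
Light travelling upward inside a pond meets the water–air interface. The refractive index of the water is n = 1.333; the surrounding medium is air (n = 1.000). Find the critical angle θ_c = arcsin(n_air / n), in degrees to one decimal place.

48.6°

sin θ_c = n_air / n = 1.000 / 1.333 = 0.7502.
θ_c = arcsin(0.7502) = 48.61°.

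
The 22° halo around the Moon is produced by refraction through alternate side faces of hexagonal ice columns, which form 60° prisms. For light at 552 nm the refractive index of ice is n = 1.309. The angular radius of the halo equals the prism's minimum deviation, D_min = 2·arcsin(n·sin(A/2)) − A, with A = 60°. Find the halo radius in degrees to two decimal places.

n·sin(A/2) = 1.309 × sin 30° = 1.309 × 0.5000 = 0.6545.
D_min = 2·arcsin(0.6545) − 60° = 2 × 40.882° − 60° = 21.763°.

21.76°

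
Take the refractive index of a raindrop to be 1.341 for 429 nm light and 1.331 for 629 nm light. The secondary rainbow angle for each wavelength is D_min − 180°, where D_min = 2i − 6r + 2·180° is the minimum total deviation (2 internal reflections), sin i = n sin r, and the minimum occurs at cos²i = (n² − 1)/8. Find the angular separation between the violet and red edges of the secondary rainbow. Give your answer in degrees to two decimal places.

2.60°

At 429 nm (n = 1.341): cos²i = 0.09979 → i = 71.586°, r = 45.034°, D_min = 232.966°, rainbow angle = 52.966°.
At 629 nm (n = 1.331): cos²i = 0.09645 → i = 71.907°, r = 45.575°, D_min = 230.365°, rainbow angle = 50.365°.
Angular width = |52.966° − 50.365°| = 2.601°.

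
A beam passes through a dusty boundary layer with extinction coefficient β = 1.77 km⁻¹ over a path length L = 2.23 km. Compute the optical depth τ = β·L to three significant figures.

3.95

τ = β·L = 1.77 × 2.23 = 3.9471.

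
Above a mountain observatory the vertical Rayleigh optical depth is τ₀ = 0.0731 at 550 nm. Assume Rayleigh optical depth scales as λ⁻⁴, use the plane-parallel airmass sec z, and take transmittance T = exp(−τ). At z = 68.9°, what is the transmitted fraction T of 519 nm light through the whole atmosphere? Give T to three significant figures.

sec 68.9° = 2.7778.
τ = 0.0731 × (550/519)⁴ × 2.7778 = 0.0731 × 1.2612 × 2.7778 = 0.2561.
T = exp(−0.2561) = 0.7741.

0.774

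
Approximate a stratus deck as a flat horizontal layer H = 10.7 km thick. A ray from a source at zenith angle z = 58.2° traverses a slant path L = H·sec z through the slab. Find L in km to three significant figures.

sec z = 1/cos 58.2° = 1.8977.
L = 10.7 × 1.8977 = 20.305 km.

20.3 km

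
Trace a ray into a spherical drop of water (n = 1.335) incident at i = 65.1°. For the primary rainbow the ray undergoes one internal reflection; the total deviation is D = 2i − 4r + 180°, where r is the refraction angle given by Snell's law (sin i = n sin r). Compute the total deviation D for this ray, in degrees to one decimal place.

139.0°

sin r = sin 65.1° / 1.335 = 0.9070/1.335 = 0.6794; r = 42.80°.
D = 2·65.1° − 4·42.80° + 180° = 130.20° − 171.20° + 180° = 139.00°.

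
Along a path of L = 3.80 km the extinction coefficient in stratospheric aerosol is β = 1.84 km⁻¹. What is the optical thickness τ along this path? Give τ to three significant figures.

τ = β·L = 1.84 × 3.80 = 6.9920.

6.99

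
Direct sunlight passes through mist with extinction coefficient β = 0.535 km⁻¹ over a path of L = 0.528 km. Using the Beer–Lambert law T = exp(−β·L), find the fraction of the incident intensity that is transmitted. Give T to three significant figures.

0.754

τ = β·L = 0.535 × 0.528 = 0.2825.
T = exp(−0.2825) = 0.7539.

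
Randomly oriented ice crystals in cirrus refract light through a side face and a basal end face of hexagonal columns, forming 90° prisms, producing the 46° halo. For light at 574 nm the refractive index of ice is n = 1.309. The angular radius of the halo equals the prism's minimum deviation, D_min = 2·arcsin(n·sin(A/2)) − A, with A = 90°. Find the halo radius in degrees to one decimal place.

n·sin(A/2) = 1.309 × sin 45° = 1.309 × 0.7071 = 0.9256.
D_min = 2·arcsin(0.9256) − 90° = 2 × 67.759° − 90° = 45.519°.

45.5°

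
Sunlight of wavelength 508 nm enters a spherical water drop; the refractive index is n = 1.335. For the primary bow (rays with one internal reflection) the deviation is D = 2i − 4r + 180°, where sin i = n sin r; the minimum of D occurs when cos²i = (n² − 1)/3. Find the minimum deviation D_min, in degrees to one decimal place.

cos²i = (1.78222 − 1)/3 = 0.26074; i = arccos(0.51063) = 59.294°.
sin r = sin 59.294°/1.335 = 0.64405; r = 40.094°.
D_min = 2·59.294° − 4·40.094° + 180° = 138.212°.

138.2°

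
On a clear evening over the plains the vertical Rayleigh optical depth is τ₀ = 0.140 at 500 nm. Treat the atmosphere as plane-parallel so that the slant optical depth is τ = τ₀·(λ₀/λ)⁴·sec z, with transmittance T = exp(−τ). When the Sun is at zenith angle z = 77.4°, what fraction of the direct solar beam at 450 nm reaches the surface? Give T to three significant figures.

0.376

sec 77.4° = 4.5841.
τ = 0.140 × (500/450)⁴ × 4.5841 = 0.140 × 1.5242 × 4.5841 = 0.9782.
T = exp(−0.9782) = 0.3760.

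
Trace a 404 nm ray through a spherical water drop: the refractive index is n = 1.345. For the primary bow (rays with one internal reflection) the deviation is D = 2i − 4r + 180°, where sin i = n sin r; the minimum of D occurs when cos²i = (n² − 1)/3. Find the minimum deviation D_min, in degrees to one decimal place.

139.6°

cos²i = (1.80902 − 1)/3 = 0.26967; i = arccos(0.51930) = 58.715°.
sin r = sin 58.715°/1.345 = 0.63538; r = 39.448°.
D_min = 2·58.715° − 4·39.448° + 180° = 139.635°.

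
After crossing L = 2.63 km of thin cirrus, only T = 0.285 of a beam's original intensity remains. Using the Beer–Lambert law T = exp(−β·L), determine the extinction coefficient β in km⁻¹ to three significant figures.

Beer–Lambert: T = exp(−βL) ⇒ β = −ln(T)/L = −ln(0.285)/2.63 = 1.2553/2.63 = 0.4773 km⁻¹.

0.477 km⁻¹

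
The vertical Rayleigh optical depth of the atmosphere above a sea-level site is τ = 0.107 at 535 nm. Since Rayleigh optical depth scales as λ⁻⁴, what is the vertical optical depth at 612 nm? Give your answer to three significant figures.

τ(612 nm) = τ(535 nm) × (535/612)⁴ = 0.107 × (0.8742)⁴ = 0.107 × 0.5840 = 0.0625.

0.0625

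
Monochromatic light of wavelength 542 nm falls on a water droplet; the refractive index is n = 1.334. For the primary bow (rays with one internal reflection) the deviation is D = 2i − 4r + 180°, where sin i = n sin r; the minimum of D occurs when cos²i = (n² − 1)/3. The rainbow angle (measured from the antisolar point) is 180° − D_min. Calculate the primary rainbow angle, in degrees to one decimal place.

41.9°

cos²i = (1.77956 − 1)/3 = 0.25985; i = arccos(0.50976) = 59.352°.
sin r = sin 59.352°/1.334 = 0.64492; r = 40.159°.
D_min = 2·59.352° − 4·40.159° + 180° = 138.067°.
Rainbow angle = 180° − D_min = 41.933°.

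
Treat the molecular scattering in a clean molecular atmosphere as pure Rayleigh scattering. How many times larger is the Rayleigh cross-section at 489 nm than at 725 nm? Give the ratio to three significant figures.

4.83

Rayleigh scattering ∝ λ⁻⁴, so the ratio of coefficients is the inverse fourth power of the wavelength ratio.
σ(489)/σ(725) = (725/489)⁴ = (1.4826)⁴ = 4.832.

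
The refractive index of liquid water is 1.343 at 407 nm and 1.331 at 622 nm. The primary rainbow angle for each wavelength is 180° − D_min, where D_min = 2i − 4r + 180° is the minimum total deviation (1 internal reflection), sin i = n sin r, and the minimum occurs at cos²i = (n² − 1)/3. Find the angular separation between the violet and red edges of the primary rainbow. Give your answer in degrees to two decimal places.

At 407 nm (n = 1.343): cos²i = 0.26788 → i = 58.830°, r = 39.577°, D_min = 139.354°, rainbow angle = 40.646°.
At 622 nm (n = 1.331): cos²i = 0.25719 → i = 59.527°, r = 40.356°, D_min = 137.630°, rainbow angle = 42.370°.
Angular width = |40.646° − 42.370°| = 1.724°.

1.72°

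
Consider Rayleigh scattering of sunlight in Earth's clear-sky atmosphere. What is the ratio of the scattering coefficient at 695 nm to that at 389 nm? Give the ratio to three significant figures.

Rayleigh scattering ∝ λ⁻⁴, so the ratio of coefficients is the inverse fourth power of the wavelength ratio.
σ(695)/σ(389) = (389/695)⁴ = (0.5597)⁴ = 0.09814.

0.0981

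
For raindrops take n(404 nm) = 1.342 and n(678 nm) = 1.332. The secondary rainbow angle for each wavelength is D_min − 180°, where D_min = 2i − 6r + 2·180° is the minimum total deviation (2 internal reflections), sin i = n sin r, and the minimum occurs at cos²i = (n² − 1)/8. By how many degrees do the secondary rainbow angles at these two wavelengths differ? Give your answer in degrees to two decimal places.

At 404 nm (n = 1.342): cos²i = 0.10012 → i = 71.554°, r = 44.981°, D_min = 233.222°, rainbow angle = 53.222°.
At 678 nm (n = 1.332): cos²i = 0.09678 → i = 71.875°, r = 45.520°, D_min = 230.628°, rainbow angle = 50.628°.
Angular width = |53.222° − 50.628°| = 2.594°.

2.59°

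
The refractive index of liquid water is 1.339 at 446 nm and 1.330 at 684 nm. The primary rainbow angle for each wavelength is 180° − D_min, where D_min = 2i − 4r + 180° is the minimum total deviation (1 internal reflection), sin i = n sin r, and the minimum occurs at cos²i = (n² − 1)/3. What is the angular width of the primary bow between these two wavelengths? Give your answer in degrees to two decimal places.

At 446 nm (n = 1.339): cos²i = 0.26431 → i = 59.062°, r = 39.834°, D_min = 138.786°, rainbow angle = 41.214°.
At 684 nm (n = 1.330): cos²i = 0.25630 → i = 59.585°, r = 40.422°, D_min = 137.484°, rainbow angle = 42.516°.
Angular width = |41.214° − 42.516°| = 1.303°.

1.30°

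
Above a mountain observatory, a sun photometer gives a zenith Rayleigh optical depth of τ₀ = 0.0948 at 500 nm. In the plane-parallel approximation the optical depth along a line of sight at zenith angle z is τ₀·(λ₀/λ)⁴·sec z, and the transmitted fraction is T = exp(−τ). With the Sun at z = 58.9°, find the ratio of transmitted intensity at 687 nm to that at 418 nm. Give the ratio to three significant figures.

Airmass: sec 58.9° = 1.9360.
τ(687 nm) = 0.0948 × (500/687)⁴ × 1.9360 = 0.0948 × 0.2806 × 1.9360 = 0.0515.
τ(418 nm) = 0.0948 × (500/418)⁴ × 1.9360 = 0.0948 × 2.0473 × 1.9360 = 0.3757.
T(687)/T(418) = exp(τ_B − τ_A) = exp(0.3242) = 1.3830.

1.38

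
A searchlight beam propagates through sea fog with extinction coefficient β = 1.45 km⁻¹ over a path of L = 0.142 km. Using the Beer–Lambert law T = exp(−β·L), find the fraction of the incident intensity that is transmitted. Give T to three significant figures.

0.814

τ = β·L = 1.45 × 0.142 = 0.2059.
T = exp(−0.2059) = 0.8139.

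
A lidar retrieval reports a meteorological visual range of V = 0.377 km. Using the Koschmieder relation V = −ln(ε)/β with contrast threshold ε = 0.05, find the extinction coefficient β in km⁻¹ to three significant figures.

7.95 km⁻¹

β = −ln(0.05) / V = 2.996 / 0.377 = 7.9462 km⁻¹.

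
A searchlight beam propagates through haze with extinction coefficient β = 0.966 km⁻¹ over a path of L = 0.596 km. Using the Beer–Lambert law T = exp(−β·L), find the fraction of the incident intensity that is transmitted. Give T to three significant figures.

0.562

τ = β·L = 0.966 × 0.596 = 0.5757.
T = exp(−0.5757) = 0.5623.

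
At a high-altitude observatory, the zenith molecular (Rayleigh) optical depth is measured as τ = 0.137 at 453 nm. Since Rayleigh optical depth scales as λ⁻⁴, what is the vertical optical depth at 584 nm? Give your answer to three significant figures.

τ(584 nm) = τ(453 nm) × (453/584)⁴ = 0.137 × (0.7757)⁴ = 0.137 × 0.3620 = 0.0496.

0.0496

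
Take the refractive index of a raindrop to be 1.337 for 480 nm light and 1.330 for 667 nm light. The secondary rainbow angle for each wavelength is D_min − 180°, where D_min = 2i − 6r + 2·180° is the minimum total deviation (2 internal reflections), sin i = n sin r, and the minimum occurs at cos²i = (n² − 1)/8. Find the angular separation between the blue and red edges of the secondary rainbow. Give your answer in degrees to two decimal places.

At 480 nm (n = 1.337): cos²i = 0.09845 → i = 71.714°, r = 45.249°, D_min = 231.934°, rainbow angle = 51.934°.
At 667 nm (n = 1.330): cos²i = 0.09611 → i = 71.940°, r = 45.630°, D_min = 230.101°, rainbow angle = 50.101°.
Angular width = |51.934° − 50.101°| = 1.832°.

1.83°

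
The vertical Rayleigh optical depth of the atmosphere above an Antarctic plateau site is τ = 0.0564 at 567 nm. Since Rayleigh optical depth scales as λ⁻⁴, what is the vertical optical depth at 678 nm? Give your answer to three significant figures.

τ(678 nm) = τ(567 nm) × (567/678)⁴ = 0.0564 × (0.8363)⁴ = 0.0564 × 0.4891 = 0.0276.

0.0276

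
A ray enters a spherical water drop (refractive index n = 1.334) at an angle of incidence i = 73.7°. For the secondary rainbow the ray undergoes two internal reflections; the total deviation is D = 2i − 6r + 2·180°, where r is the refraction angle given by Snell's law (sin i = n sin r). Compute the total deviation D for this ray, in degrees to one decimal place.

231.3°

sin r = sin 73.7° / 1.334 = 0.9598/1.334 = 0.7195; r = 46.01°.
D = 2·73.7° − 6·46.01° + 2·180° = 147.40° − 276.08° + 360° = 231.32°.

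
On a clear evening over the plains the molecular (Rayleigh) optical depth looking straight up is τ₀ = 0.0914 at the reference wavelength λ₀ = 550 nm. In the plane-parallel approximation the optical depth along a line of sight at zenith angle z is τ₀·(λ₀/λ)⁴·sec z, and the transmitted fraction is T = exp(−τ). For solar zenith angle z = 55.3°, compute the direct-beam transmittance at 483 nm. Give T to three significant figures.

0.763

sec 55.3° = 1.7566.
τ = 0.0914 × (550/483)⁴ × 1.7566 = 0.0914 × 1.6814 × 1.7566 = 0.2699.
T = exp(−0.2699) = 0.7634.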